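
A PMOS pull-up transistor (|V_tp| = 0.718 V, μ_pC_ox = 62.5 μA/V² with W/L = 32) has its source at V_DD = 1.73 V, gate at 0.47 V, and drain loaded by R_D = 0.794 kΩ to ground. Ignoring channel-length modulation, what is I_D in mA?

V_SG = V_DD − V_G = 1.73 − 0.47 = 1.26 V, so V_ov = 1.26 − 0.718 = 0.542 V.
k_p = μ_pC_ox · (W/L) = 2 mA/V².
Assume saturation: I_D = ½ k_p V_ov² = 0.5 × 2 × 0.542² = 0.294 mA, giving V_SD = V_DD − I_D R_D = 1.73 − 0.294 × 0.794 = 1.5 V.
V_SD = 1.5 V ≥ V_ov = 0.542 V, confirming saturation.

I_D = 0.294 mA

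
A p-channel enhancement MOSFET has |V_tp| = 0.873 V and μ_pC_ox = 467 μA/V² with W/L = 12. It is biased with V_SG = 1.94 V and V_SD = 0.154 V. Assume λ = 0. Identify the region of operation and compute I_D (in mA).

k_p = μ_pC_ox · (W/L) = 5.604 mA/V².
V_ov = V_SG − |V_tp| = 1.94 − 0.873 = 1.07 V.
Since V_SD = 0.154 V < V_ov = 1.07 V, the device is in the triode region.
I_D = k_p [V_ov · V_SD − ½ V_SD²] = 5.604 × [1.07 × 0.154 − 0.5 × 0.154²] = 0.854 mA.

Triode; I_D = 0.854 mA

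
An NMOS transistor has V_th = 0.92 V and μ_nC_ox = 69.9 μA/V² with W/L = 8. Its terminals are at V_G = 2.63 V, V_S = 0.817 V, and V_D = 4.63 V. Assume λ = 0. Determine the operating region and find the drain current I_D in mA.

V_GS = V_G − V_S = 2.63 − 0.817 = 1.81 V; V_DS = V_D − V_S = 4.63 − 0.817 = 3.81 V.
k_n = μ_nC_ox · (W/L) = 0.5592 mA/V².
V_ov = V_GS − V_th = 1.81 − 0.92 = 0.893 V.
Since V_DS = 3.81 V ≥ V_ov = 0.893 V, the device is in saturation.
I_D = ½ k_n V_ov² = 0.5 × 0.5592 × 0.893² = 0.223 mA.

Saturation; I_D = 0.223 mA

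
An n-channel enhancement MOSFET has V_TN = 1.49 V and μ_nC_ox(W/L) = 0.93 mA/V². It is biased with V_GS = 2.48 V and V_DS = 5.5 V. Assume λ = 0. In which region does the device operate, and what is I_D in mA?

Saturation; I_D = 0.456 mA

V_ov = V_GS − V_TN = 2.48 − 1.49 = 0.99 V.
Since V_DS = 5.5 V ≥ V_ov = 0.99 V, the device is in saturation.
I_D = ½ k_n V_ov² = 0.5 × 0.93 × 0.99² = 0.456 mA.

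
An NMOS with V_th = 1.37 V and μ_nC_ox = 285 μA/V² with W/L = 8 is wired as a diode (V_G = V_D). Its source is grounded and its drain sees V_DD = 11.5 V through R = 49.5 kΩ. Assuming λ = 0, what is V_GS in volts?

With gate tied to drain, V_GS = V_DS ≥ V_GS − V_th, so the device is in saturation.
k_n = μ_nC_ox · (W/L) = 2.28 mA/V².
KCL at the drain: ½ k_n (V_GS − V_th)² = (V_DD − V_GS)/R.
Let x = V_GS − 1.37. Then 56.4 x² + x − 10.13 = 0, giving x = 0.415 V (positive root), so V_GS = 1.78 V.
I_D = (V_DD − V_GS)/R = (11.5 − 1.78) / 49.5 = 0.196 mA.

V_GS = 1.78 V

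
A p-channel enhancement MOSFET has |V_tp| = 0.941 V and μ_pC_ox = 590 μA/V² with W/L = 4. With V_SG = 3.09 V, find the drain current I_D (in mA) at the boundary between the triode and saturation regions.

I_D = 5.45 mA

At the boundary V_SD = V_ov = V_SG − |V_tp| = 3.09 − 0.941 = 2.15 V.
k_p = μ_pC_ox · (W/L) = 2.36 mA/V².
I_D = ½ k_p V_ov² = 0.5 × 2.36 × 2.15² = 5.45 mA.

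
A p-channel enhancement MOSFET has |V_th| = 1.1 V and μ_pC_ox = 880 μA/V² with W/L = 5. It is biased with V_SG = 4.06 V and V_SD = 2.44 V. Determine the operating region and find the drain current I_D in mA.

k_p = μ_pC_ox · (W/L) = 4.4 mA/V².
V_ov = V_SG − |V_th| = 4.06 − 1.1 = 2.96 V.
Since V_SD = 2.44 V < V_ov = 2.96 V, the device is in the triode region.
I_D = k_p [V_ov · V_SD − ½ V_SD²] = 4.4 × [2.96 × 2.44 − 0.5 × 2.44²] = 18.7 mA.

Triode; I_D = 18.7 mA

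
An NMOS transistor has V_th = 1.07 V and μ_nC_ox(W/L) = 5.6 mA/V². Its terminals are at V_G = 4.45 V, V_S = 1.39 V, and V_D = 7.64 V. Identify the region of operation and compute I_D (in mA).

V_GS = V_G − V_S = 4.45 − 1.39 = 3.06 V; V_DS = V_D − V_S = 7.64 − 1.39 = 6.25 V.
V_ov = V_GS − V_th = 3.06 − 1.07 = 1.99 V.
Since V_DS = 6.25 V ≥ V_ov = 1.99 V, the device is in saturation.
I_D = ½ k_n V_ov² = 0.5 × 5.6 × 1.99² = 11.1 mA.

Saturation; I_D = 11.1 mA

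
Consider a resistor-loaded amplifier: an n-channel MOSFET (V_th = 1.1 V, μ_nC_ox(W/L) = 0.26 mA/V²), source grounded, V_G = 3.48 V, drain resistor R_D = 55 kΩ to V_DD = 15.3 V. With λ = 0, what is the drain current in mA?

V_GS = V_G = 3.48 V, so V_ov = 3.48 − 1.1 = 2.38 V.
Assume saturation: I_D = ½ k_n V_ov² = 0.5 × 0.26 × 2.38² = 0.736 mA, giving V_DS = V_DD − I_D R_D = 15.3 − 0.736 × 55 = -25.2 V.
But -25.2 V < V_ov = 2.38 V, so the device is actually in triode.
In triode I_D = k_n[V_ov V_DS − ½ V_DS²] and I_D = (V_DD − V_DS)/R_D. Equating: 7.15 V_DS² − 35.03 V_DS + 15.3 = 0, giving V_DS = 0.485 V (the root below V_ov).
I_D = (15.3 − 0.485) / 55 = 0.269 mA.

I_D = 0.269 mA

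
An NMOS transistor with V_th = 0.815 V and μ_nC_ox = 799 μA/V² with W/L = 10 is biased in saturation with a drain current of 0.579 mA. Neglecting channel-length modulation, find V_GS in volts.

k_n = μ_nC_ox · (W/L) = 7.99 mA/V².
In saturation I_D = ½ k_n (V_GS − V_th)², so V_GS − V_th = √(2 I_D / k_n) = √(2 × 0.579 / 7.99) = 0.381 V.
V_GS = 0.815 + 0.381 = 1.2 V.

V_GS = 1.20 V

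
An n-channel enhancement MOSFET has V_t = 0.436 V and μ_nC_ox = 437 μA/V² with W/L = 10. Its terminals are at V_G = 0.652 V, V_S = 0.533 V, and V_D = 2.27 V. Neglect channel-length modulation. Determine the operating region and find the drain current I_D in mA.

V_GS = V_G − V_S = 0.652 − 0.533 = 0.119 V; V_DS = V_D − V_S = 2.27 − 0.533 = 1.74 V.
V_GS = 0.119 V < V_t = 0.436 V, so the transistor is in cutoff.

Cutoff; I_D = 0 mA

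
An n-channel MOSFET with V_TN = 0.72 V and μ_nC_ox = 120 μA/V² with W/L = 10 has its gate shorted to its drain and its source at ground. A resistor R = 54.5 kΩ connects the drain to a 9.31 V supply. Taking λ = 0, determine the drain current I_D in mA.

With gate tied to drain, V_GS = V_DS ≥ V_GS − V_TN, so the device is in saturation.
k_n = μ_nC_ox · (W/L) = 1.2 mA/V².
KCL at the drain: ½ k_n (V_GS − V_TN)² = (V_DD − V_GS)/R.
Let x = V_GS − 0.72. Then 32.7 x² + x − 8.59 = 0, giving x = 0.497 V (positive root), so V_GS = 1.22 V.
I_D = (V_DD − V_GS)/R = (9.31 − 1.22) / 54.5 = 0.148 mA.

I_D = 0.148 mA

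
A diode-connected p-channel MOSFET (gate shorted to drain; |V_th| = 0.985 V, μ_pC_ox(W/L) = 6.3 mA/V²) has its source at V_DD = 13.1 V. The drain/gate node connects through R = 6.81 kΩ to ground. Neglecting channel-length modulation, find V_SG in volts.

V_SG = 1.71 V

With gate tied to drain, V_SG = V_SD ≥ V_SG − |V_th|, so the device is in saturation.
KCL at the drain: ½ k_p (V_SG − |V_th|)² = (V_DD − V_SG)/R.
Let x = V_SG − 0.985. Then 21.5 x² + x − 12.12 = 0, giving x = 0.729 V (positive root), so V_SG = 1.71 V.
I_D = (V_DD − V_SG)/R = (13.1 − 1.71) / 6.81 = 1.67 mA.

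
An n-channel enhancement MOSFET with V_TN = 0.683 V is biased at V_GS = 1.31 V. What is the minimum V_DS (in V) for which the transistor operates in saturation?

V_DS,sat = 0.627 V

The boundary between triode and saturation is V_DS = V_GS − V_TN = V_ov.
V_ov = 1.31 − 0.683 = 0.627 V.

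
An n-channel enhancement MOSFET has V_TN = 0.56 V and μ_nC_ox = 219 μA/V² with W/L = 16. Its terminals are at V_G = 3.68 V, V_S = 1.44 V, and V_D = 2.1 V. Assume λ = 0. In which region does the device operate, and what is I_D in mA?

V_GS = V_G − V_S = 3.68 − 1.44 = 2.24 V; V_DS = V_D − V_S = 2.1 − 1.44 = 0.66 V.
k_n = μ_nC_ox · (W/L) = 3.504 mA/V².
V_ov = V_GS − V_TN = 2.24 − 0.56 = 1.68 V.
Since V_DS = 0.66 V < V_ov = 1.68 V, the device is in the triode region.
I_D = k_n [V_ov · V_DS − ½ V_DS²] = 3.504 × [1.68 × 0.66 − 0.5 × 0.66²] = 3.12 mA.

Triode; I_D = 3.12 mA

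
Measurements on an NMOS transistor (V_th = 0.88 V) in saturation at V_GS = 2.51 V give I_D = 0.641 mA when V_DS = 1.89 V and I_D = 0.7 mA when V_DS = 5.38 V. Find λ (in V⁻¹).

With V_GS fixed, I_D ∝ (1 + λ V_DS) in saturation, so I_D2/I_D1 = (1 + λ V_DS2)/(1 + λ V_DS1).
0.7/0.641 = 1.092 = (1 + 5.38 λ)/(1 + 1.89 λ).
Solving: λ (I_D1 V_DS2 − I_D2 V_DS1) = I_D2 − I_D1, so λ = (0.7 − 0.641) / (0.641 × 5.38 − 0.7 × 1.89) = 0.059 / 2.13 = 0.0278 V⁻¹.

λ = 0.0278 V⁻¹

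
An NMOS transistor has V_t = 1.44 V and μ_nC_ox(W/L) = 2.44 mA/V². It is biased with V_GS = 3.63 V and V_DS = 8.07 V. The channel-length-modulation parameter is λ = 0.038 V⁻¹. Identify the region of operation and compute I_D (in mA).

Saturation; I_D = 7.65 mA

V_ov = V_GS − V_t = 3.63 − 1.44 = 2.19 V.
Since V_DS = 8.07 V ≥ V_ov = 2.19 V, the device is in saturation.
I_D = ½ k_n V_ov² (1 + λ V_DS) = 0.5 × 2.44 × 2.19² × (1 + 0.038 × 8.07) = 7.65 mA.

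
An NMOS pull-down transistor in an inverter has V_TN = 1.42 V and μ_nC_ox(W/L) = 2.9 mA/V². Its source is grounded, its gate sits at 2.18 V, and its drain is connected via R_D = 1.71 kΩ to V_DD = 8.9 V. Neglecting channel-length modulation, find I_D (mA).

I_D = 0.838 mA

V_GS = V_G = 2.18 V, so V_ov = 2.18 − 1.42 = 0.76 V.
Assume saturation: I_D = ½ k_n V_ov² = 0.5 × 2.9 × 0.76² = 0.838 mA, giving V_DS = V_DD − I_D R_D = 8.9 − 0.838 × 1.71 = 7.47 V.
V_DS = 7.47 V ≥ V_ov = 0.76 V, confirming saturation.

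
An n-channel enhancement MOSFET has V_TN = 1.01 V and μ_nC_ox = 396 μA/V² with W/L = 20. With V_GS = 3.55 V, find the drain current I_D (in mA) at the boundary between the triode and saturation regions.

At the boundary V_DS = V_ov = V_GS − V_TN = 3.55 − 1.01 = 2.54 V.
k_n = μ_nC_ox · (W/L) = 7.92 mA/V².
I_D = ½ k_n V_ov² = 0.5 × 7.92 × 2.54² = 25.5 mA.

I_D = 25.5 mA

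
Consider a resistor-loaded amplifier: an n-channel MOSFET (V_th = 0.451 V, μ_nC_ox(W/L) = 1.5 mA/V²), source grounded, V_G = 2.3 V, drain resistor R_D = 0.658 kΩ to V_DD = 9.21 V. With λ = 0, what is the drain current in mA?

V_GS = V_G = 2.3 V, so V_ov = 2.3 − 0.451 = 1.85 V.
Assume saturation: I_D = ½ k_n V_ov² = 0.5 × 1.5 × 1.85² = 2.56 mA, giving V_DS = V_DD − I_D R_D = 9.21 − 2.56 × 0.658 = 7.52 V.
V_DS = 7.52 V ≥ V_ov = 1.85 V, confirming saturation.

I_D = 2.56 mA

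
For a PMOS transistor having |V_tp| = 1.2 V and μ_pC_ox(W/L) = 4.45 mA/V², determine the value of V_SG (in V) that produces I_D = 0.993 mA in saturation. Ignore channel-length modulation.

V_SG = 1.87 V

In saturation I_D = ½ k_p (V_SG − |V_tp|)², so V_SG − |V_tp| = √(2 I_D / k_p) = √(2 × 0.993 / 4.45) = 0.668 V.
V_SG = 1.2 + 0.668 = 1.87 V.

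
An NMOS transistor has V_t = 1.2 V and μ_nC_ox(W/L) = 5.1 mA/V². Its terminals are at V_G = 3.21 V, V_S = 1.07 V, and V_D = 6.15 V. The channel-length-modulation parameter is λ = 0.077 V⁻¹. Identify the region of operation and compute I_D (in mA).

Saturation; I_D = 3.13 mA

V_GS = V_G − V_S = 3.21 − 1.07 = 2.14 V; V_DS = V_D − V_S = 6.15 − 1.07 = 5.08 V.
V_ov = V_GS − V_t = 2.14 − 1.2 = 0.94 V.
Since V_DS = 5.08 V ≥ V_ov = 0.94 V, the device is in saturation.
I_D = ½ k_n V_ov² (1 + λ V_DS) = 0.5 × 5.1 × 0.94² × (1 + 0.077 × 5.08) = 3.13 mA.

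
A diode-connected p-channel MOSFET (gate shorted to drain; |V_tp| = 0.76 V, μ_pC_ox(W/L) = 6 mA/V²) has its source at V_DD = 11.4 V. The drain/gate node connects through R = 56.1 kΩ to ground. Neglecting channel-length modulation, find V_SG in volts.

V_SG = 1.01 V

With gate tied to drain, V_SG = V_SD ≥ V_SG − |V_tp|, so the device is in saturation.
KCL at the drain: ½ k_p (V_SG − |V_tp|)² = (V_DD − V_SG)/R.
Let x = V_SG − 0.76. Then 168 x² + x − 10.64 = 0, giving x = 0.248 V (positive root), so V_SG = 1.01 V.
I_D = (V_DD − V_SG)/R = (11.4 − 1.01) / 56.1 = 0.185 mA.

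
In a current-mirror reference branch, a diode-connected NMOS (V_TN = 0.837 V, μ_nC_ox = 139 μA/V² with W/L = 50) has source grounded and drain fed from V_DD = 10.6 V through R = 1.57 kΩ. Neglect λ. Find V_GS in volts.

With gate tied to drain, V_GS = V_DS ≥ V_GS − V_TN, so the device is in saturation.
k_n = μ_nC_ox · (W/L) = 6.95 mA/V².
KCL at the drain: ½ k_n (V_GS − V_TN)² = (V_DD − V_GS)/R.
Let x = V_GS − 0.837. Then 5.46 x² + x − 9.763 = 0, giving x = 1.25 V (positive root), so V_GS = 2.09 V.
I_D = (V_DD − V_GS)/R = (10.6 − 2.09) / 1.57 = 5.42 mA.

V_GS = 2.09 V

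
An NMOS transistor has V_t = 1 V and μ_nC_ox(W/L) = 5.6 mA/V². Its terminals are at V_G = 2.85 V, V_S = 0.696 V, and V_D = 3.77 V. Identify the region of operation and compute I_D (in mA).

V_GS = V_G − V_S = 2.85 − 0.696 = 2.15 V; V_DS = V_D − V_S = 3.77 − 0.696 = 3.07 V.
V_ov = V_GS − V_t = 2.15 − 1 = 1.15 V.
Since V_DS = 3.07 V ≥ V_ov = 1.15 V, the device is in saturation.
I_D = ½ k_n V_ov² = 0.5 × 5.6 × 1.15² = 3.73 mA.

Saturation; I_D = 3.73 mA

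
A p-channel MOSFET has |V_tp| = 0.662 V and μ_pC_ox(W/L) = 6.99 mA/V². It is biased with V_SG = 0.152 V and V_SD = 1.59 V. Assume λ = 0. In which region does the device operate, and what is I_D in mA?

V_SG = 0.152 V < |V_tp| = 0.662 V, so the transistor is in cutoff.

Cutoff; I_D = 0 mA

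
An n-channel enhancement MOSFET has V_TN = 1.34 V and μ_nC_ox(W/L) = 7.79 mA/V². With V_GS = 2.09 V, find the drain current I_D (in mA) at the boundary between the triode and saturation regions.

I_D = 2.19 mA

At the boundary V_DS = V_ov = V_GS − V_TN = 2.09 − 1.34 = 0.75 V.
I_D = ½ k_n V_ov² = 0.5 × 7.79 × 0.75² = 2.19 mA.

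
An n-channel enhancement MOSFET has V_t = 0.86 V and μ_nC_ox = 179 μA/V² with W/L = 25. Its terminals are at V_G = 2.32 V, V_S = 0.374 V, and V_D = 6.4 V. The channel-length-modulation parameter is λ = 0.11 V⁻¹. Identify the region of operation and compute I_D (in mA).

Saturation; I_D = 4.39 mA

V_GS = V_G − V_S = 2.32 − 0.374 = 1.95 V; V_DS = V_D − V_S = 6.4 − 0.374 = 6.03 V.
k_n = μ_nC_ox · (W/L) = 4.475 mA/V².
V_ov = V_GS − V_t = 1.95 − 0.86 = 1.09 V.
Since V_DS = 6.03 V ≥ V_ov = 1.09 V, the device is in saturation.
I_D = ½ k_n V_ov² (1 + λ V_DS) = 0.5 × 4.475 × 1.09² × (1 + 0.11 × 6.03) = 4.39 mA.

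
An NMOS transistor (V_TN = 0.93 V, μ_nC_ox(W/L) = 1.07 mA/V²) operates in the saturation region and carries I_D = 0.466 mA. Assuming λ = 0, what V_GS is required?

In saturation I_D = ½ k_n (V_GS − V_TN)², so V_GS − V_TN = √(2 I_D / k_n) = √(2 × 0.466 / 1.07) = 0.933 V.
V_GS = 0.93 + 0.933 = 1.86 V.

V_GS = 1.86 V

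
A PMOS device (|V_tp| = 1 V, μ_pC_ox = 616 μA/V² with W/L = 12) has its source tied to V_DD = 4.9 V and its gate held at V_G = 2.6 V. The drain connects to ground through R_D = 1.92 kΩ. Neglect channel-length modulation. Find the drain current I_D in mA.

I_D = 2.41 mA

V_SG = V_DD − V_G = 4.9 − 2.6 = 2.3 V, so V_ov = 2.3 − 1 = 1.3 V.
k_p = μ_pC_ox · (W/L) = 7.392 mA/V².
Assume saturation: I_D = ½ k_p V_ov² = 0.5 × 7.392 × 1.3² = 6.25 mA, giving V_SD = V_DD − I_D R_D = 4.9 − 6.25 × 1.92 = -7.09 V.
But -7.09 V < V_ov = 1.3 V, so the device is actually in triode.
In triode I_D = k_p[V_ov V_SD − ½ V_SD²] and I_D = (V_DD − V_SD)/R_D. Equating: 7.1 V_SD² − 19.45 V_SD + 4.9 = 0, giving V_SD = 0.281 V (the root below V_ov).
I_D = (4.9 − 0.281) / 1.92 = 2.41 mA.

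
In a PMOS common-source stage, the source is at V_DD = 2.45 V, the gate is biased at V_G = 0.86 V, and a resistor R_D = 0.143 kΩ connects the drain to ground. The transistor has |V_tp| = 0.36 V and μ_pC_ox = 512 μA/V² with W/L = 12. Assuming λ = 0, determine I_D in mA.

V_SG = V_DD − V_G = 2.45 − 0.86 = 1.59 V, so V_ov = 1.59 − 0.36 = 1.23 V.
k_p = μ_pC_ox · (W/L) = 6.144 mA/V².
Assume saturation: I_D = ½ k_p V_ov² = 0.5 × 6.144 × 1.23² = 4.65 mA, giving V_SD = V_DD − I_D R_D = 2.45 − 4.65 × 0.143 = 1.79 V.
V_SD = 1.79 V ≥ V_ov = 1.23 V, confirming saturation.

I_D = 4.65 mA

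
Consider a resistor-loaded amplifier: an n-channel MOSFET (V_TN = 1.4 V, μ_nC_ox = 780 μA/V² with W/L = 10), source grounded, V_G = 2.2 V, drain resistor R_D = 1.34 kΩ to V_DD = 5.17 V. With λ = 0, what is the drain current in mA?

I_D = 2.50 mA

V_GS = V_G = 2.2 V, so V_ov = 2.2 − 1.4 = 0.8 V.
k_n = μ_nC_ox · (W/L) = 7.8 mA/V².
Assume saturation: I_D = ½ k_n V_ov² = 0.5 × 7.8 × 0.8² = 2.5 mA, giving V_DS = V_DD − I_D R_D = 5.17 − 2.5 × 1.34 = 1.83 V.
V_DS = 1.83 V ≥ V_ov = 0.8 V, confirming saturation.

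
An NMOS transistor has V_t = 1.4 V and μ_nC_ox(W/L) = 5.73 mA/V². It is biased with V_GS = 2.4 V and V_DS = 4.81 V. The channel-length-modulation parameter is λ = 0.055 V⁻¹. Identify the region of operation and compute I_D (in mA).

V_ov = V_GS − V_t = 2.4 − 1.4 = 1 V.
Since V_DS = 4.81 V ≥ V_ov = 1 V, the device is in saturation.
I_D = ½ k_n V_ov² (1 + λ V_DS) = 0.5 × 5.73 × 1² × (1 + 0.055 × 4.81) = 3.62 mA.

Saturation; I_D = 3.62 mA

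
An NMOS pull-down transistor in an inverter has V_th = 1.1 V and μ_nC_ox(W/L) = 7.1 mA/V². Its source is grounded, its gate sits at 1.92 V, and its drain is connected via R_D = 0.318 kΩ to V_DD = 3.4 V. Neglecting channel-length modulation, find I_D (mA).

I_D = 2.39 mA

V_GS = V_G = 1.92 V, so V_ov = 1.92 − 1.1 = 0.82 V.
Assume saturation: I_D = ½ k_n V_ov² = 0.5 × 7.1 × 0.82² = 2.39 mA, giving V_DS = V_DD − I_D R_D = 3.4 − 2.39 × 0.318 = 2.64 V.
V_DS = 2.64 V ≥ V_ov = 0.82 V, confirming saturation.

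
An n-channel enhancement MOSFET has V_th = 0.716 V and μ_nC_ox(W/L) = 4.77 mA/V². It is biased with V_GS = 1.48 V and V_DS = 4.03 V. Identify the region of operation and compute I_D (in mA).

V_ov = V_GS − V_th = 1.48 − 0.716 = 0.764 V.
Since V_DS = 4.03 V ≥ V_ov = 0.764 V, the device is in saturation.
I_D = ½ k_n V_ov² = 0.5 × 4.77 × 0.764² = 1.39 mA.

Saturation; I_D = 1.39 mA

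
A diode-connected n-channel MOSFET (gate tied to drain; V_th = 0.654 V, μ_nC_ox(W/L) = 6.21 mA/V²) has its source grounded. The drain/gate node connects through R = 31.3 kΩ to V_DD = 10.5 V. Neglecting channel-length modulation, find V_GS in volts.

With gate tied to drain, V_GS = V_DS ≥ V_GS − V_th, so the device is in saturation.
KCL at the drain: ½ k_n (V_GS − V_th)² = (V_DD − V_GS)/R.
Let x = V_GS − 0.654. Then 97.2 x² + x − 9.846 = 0, giving x = 0.313 V (positive root), so V_GS = 0.967 V.
I_D = (V_DD − V_GS)/R = (10.5 − 0.967) / 31.3 = 0.305 mA.

V_GS = 0.967 V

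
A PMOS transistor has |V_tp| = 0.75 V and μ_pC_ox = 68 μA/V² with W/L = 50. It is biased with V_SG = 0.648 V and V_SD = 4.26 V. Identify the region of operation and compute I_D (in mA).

Cutoff; I_D = 0 mA

V_SG = 0.648 V < |V_tp| = 0.75 V, so the transistor is in cutoff.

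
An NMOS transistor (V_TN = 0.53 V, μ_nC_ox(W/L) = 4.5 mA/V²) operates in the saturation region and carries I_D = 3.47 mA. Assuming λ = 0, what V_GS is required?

V_GS = 1.77 V

In saturation I_D = ½ k_n (V_GS − V_TN)², so V_GS − V_TN = √(2 I_D / k_n) = √(2 × 3.47 / 4.5) = 1.24 V.
V_GS = 0.53 + 1.24 = 1.77 V.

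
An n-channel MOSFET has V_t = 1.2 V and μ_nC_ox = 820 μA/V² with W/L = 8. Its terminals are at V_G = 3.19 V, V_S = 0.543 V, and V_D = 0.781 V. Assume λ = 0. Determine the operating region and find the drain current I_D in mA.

Triode; I_D = 2.07 mA

V_GS = V_G − V_S = 3.19 − 0.543 = 2.65 V; V_DS = V_D − V_S = 0.781 − 0.543 = 0.238 V.
k_n = μ_nC_ox · (W/L) = 6.56 mA/V².
V_ov = V_GS − V_t = 2.65 − 1.2 = 1.45 V.
Since V_DS = 0.238 V < V_ov = 1.45 V, the device is in the triode region.
I_D = k_n [V_ov · V_DS − ½ V_DS²] = 6.56 × [1.45 × 0.238 − 0.5 × 0.238²] = 2.07 mA.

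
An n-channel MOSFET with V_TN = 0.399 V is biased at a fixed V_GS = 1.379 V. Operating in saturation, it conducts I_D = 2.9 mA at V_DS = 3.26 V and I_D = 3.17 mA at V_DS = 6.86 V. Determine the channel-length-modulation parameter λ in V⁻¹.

With V_GS fixed, I_D ∝ (1 + λ V_DS) in saturation, so I_D2/I_D1 = (1 + λ V_DS2)/(1 + λ V_DS1).
3.17/2.9 = 1.093 = (1 + 6.86 λ)/(1 + 3.26 λ).
Solving: λ (I_D1 V_DS2 − I_D2 V_DS1) = I_D2 − I_D1, so λ = (3.17 − 2.9) / (2.9 × 6.86 − 3.17 × 3.26) = 0.27 / 9.56 = 0.0282 V⁻¹.

λ = 0.0282 V⁻¹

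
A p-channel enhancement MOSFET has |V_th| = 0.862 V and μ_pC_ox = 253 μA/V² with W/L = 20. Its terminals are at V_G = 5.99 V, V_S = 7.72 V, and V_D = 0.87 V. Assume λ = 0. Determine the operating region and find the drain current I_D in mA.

Saturation; I_D = 1.91 mA

V_SG = V_S − V_G = 7.72 − 5.99 = 1.73 V; V_SD = V_S − V_D = 7.72 − 0.87 = 6.85 V.
k_p = μ_pC_ox · (W/L) = 5.06 mA/V².
V_ov = V_SG − |V_th| = 1.73 − 0.862 = 0.868 V.
Since V_SD = 6.85 V ≥ V_ov = 0.868 V, the device is in saturation.
I_D = ½ k_p V_ov² = 0.5 × 5.06 × 0.868² = 1.91 mA.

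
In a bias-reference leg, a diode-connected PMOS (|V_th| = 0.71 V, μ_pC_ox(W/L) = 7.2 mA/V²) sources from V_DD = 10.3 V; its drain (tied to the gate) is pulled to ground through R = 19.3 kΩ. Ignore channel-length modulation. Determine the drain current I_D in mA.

With gate tied to drain, V_SG = V_SD ≥ V_SG − |V_th|, so the device is in saturation.
KCL at the drain: ½ k_p (V_SG − |V_th|)² = (V_DD − V_SG)/R.
Let x = V_SG − 0.71. Then 69.5 x² + x − 9.59 = 0, giving x = 0.364 V (positive root), so V_SG = 1.07 V.
I_D = (V_DD − V_SG)/R = (10.3 − 1.07) / 19.3 = 0.478 mA.

I_D = 0.478 mA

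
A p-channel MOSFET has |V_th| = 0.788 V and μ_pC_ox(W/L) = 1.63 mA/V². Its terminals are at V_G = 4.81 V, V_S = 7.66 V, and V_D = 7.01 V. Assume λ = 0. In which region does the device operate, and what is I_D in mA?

V_SG = V_S − V_G = 7.66 − 4.81 = 2.85 V; V_SD = V_S − V_D = 7.66 − 7.01 = 0.65 V.
V_ov = V_SG − |V_th| = 2.85 − 0.788 = 2.06 V.
Since V_SD = 0.65 V < V_ov = 2.06 V, the device is in the triode region.
I_D = k_p [V_ov · V_SD − ½ V_SD²] = 1.63 × [2.06 × 0.65 − 0.5 × 0.65²] = 1.84 mA.

Triode; I_D = 1.84 mA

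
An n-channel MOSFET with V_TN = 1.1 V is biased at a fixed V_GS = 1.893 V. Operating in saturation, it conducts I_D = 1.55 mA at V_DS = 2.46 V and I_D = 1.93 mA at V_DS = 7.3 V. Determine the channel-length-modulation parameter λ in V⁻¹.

With V_GS fixed, I_D ∝ (1 + λ V_DS) in saturation, so I_D2/I_D1 = (1 + λ V_DS2)/(1 + λ V_DS1).
1.93/1.55 = 1.245 = (1 + 7.3 λ)/(1 + 2.46 λ).
Solving: λ (I_D1 V_DS2 − I_D2 V_DS1) = I_D2 − I_D1, so λ = (1.93 − 1.55) / (1.55 × 7.3 − 1.93 × 2.46) = 0.38 / 6.57 = 0.0579 V⁻¹.

λ = 0.0579 V⁻¹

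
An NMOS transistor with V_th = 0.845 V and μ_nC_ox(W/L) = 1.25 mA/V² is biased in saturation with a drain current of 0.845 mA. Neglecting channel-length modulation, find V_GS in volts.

V_GS = 2.01 V

In saturation I_D = ½ k_n (V_GS − V_th)², so V_GS − V_th = √(2 I_D / k_n) = √(2 × 0.845 / 1.25) = 1.16 V.
V_GS = 0.845 + 1.16 = 2.01 V.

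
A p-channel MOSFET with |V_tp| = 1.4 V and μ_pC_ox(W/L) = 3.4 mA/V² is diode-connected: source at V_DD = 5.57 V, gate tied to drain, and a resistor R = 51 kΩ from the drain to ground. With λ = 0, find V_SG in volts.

With gate tied to drain, V_SG = V_SD ≥ V_SG − |V_tp|, so the device is in saturation.
KCL at the drain: ½ k_p (V_SG − |V_tp|)² = (V_DD − V_SG)/R.
Let x = V_SG − 1.4. Then 86.7 x² + x − 4.17 = 0, giving x = 0.214 V (positive root), so V_SG = 1.61 V.
I_D = (V_DD − V_SG)/R = (5.57 − 1.61) / 51 = 0.0776 mA.

V_SG = 1.61 V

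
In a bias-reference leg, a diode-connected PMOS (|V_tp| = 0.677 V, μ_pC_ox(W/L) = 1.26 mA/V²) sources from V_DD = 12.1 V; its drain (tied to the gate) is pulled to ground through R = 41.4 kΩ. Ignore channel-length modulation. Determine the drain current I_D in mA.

I_D = 0.260 mA

With gate tied to drain, V_SG = V_SD ≥ V_SG − |V_tp|, so the device is in saturation.
KCL at the drain: ½ k_p (V_SG − |V_tp|)² = (V_DD − V_SG)/R.
Let x = V_SG − 0.677. Then 26.1 x² + x − 11.42 = 0, giving x = 0.643 V (positive root), so V_SG = 1.32 V.
I_D = (V_DD − V_SG)/R = (12.1 − 1.32) / 41.4 = 0.26 mA.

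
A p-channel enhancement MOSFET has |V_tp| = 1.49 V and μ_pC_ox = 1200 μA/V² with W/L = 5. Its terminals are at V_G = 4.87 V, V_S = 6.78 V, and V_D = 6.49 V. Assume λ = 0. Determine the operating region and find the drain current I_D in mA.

Triode; I_D = 0.479 mA

V_SG = V_S − V_G = 6.78 − 4.87 = 1.91 V; V_SD = V_S − V_D = 6.78 − 6.49 = 0.29 V.
k_p = μ_pC_ox · (W/L) = 6 mA/V².
V_ov = V_SG − |V_tp| = 1.91 − 1.49 = 0.42 V.
Since V_SD = 0.29 V < V_ov = 0.42 V, the device is in the triode region.
I_D = k_p [V_ov · V_SD − ½ V_SD²] = 6 × [0.42 × 0.29 − 0.5 × 0.29²] = 0.479 mA.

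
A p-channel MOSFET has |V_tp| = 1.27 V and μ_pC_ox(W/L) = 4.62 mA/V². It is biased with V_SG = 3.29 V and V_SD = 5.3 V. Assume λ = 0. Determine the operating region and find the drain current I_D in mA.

V_ov = V_SG − |V_tp| = 3.29 − 1.27 = 2.02 V.
Since V_SD = 5.3 V ≥ V_ov = 2.02 V, the device is in saturation.
I_D = ½ k_p V_ov² = 0.5 × 4.62 × 2.02² = 9.43 mA.

Saturation; I_D = 9.43 mA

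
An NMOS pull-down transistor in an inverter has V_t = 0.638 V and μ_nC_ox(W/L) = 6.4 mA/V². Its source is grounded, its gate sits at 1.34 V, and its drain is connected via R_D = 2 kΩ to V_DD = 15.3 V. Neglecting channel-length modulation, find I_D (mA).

I_D = 1.58 mA

V_GS = V_G = 1.34 V, so V_ov = 1.34 − 0.638 = 0.702 V.
Assume saturation: I_D = ½ k_n V_ov² = 0.5 × 6.4 × 0.702² = 1.58 mA, giving V_DS = V_DD − I_D R_D = 15.3 − 1.58 × 2 = 12.1 V.
V_DS = 12.1 V ≥ V_ov = 0.702 V, confirming saturation.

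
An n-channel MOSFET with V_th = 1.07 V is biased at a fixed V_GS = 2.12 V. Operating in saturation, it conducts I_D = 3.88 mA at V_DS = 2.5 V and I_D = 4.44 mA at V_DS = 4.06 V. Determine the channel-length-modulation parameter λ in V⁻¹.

λ = 0.120 V⁻¹

With V_GS fixed, I_D ∝ (1 + λ V_DS) in saturation, so I_D2/I_D1 = (1 + λ V_DS2)/(1 + λ V_DS1).
4.44/3.88 = 1.144 = (1 + 4.06 λ)/(1 + 2.5 λ).
Solving: λ (I_D1 V_DS2 − I_D2 V_DS1) = I_D2 − I_D1, so λ = (4.44 − 3.88) / (3.88 × 4.06 − 4.44 × 2.5) = 0.56 / 4.65 = 0.12 V⁻¹.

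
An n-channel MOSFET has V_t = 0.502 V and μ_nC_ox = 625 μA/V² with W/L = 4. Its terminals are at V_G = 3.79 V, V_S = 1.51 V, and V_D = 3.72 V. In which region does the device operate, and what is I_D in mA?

Saturation; I_D = 3.95 mA

V_GS = V_G − V_S = 3.79 − 1.51 = 2.28 V; V_DS = V_D − V_S = 3.72 − 1.51 = 2.21 V.
k_n = μ_nC_ox · (W/L) = 2.5 mA/V².
V_ov = V_GS − V_t = 2.28 − 0.502 = 1.78 V.
Since V_DS = 2.21 V ≥ V_ov = 1.78 V, the device is in saturation.
I_D = ½ k_n V_ov² = 0.5 × 2.5 × 1.78² = 3.95 mA.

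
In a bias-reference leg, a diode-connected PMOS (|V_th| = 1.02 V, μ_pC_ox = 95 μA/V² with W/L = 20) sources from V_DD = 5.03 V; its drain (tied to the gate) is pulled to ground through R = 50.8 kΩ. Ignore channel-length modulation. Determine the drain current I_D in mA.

With gate tied to drain, V_SG = V_SD ≥ V_SG − |V_th|, so the device is in saturation.
k_p = μ_pC_ox · (W/L) = 1.9 mA/V².
KCL at the drain: ½ k_p (V_SG − |V_th|)² = (V_DD − V_SG)/R.
Let x = V_SG − 1.02. Then 48.3 x² + x − 4.01 = 0, giving x = 0.278 V (positive root), so V_SG = 1.3 V.
I_D = (V_DD − V_SG)/R = (5.03 − 1.3) / 50.8 = 0.0735 mA.

I_D = 0.0735 mA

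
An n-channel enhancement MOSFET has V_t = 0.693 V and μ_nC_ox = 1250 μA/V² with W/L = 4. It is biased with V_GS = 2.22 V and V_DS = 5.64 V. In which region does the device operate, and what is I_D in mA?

Saturation; I_D = 5.83 mA

k_n = μ_nC_ox · (W/L) = 5 mA/V².
V_ov = V_GS − V_t = 2.22 − 0.693 = 1.53 V.
Since V_DS = 5.64 V ≥ V_ov = 1.53 V, the device is in saturation.
I_D = ½ k_n V_ov² = 0.5 × 5 × 1.53² = 5.83 mA.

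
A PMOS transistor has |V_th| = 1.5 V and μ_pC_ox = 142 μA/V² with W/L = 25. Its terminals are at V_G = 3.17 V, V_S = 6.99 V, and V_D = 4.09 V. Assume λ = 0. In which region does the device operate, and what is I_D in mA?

V_SG = V_S − V_G = 6.99 − 3.17 = 3.82 V; V_SD = V_S − V_D = 6.99 − 4.09 = 2.9 V.
k_p = μ_pC_ox · (W/L) = 3.55 mA/V².
V_ov = V_SG − |V_th| = 3.82 − 1.5 = 2.32 V.
Since V_SD = 2.9 V ≥ V_ov = 2.32 V, the device is in saturation.
I_D = ½ k_p V_ov² = 0.5 × 3.55 × 2.32² = 9.55 mA.

Saturation; I_D = 9.55 mA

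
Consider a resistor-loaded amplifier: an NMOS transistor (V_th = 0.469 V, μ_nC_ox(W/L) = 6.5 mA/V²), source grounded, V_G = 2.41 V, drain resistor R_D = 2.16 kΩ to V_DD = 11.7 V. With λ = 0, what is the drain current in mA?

V_GS = V_G = 2.41 V, so V_ov = 2.41 − 0.469 = 1.94 V.
Assume saturation: I_D = ½ k_n V_ov² = 0.5 × 6.5 × 1.94² = 12.2 mA, giving V_DS = V_DD − I_D R_D = 11.7 − 12.2 × 2.16 = -14.7 V.
But -14.7 V < V_ov = 1.94 V, so the device is actually in triode.
In triode I_D = k_n[V_ov V_DS − ½ V_DS²] and I_D = (V_DD − V_DS)/R_D. Equating: 7.02 V_DS² − 28.25 V_DS + 11.7 = 0, giving V_DS = 0.469 V (the root below V_ov).
I_D = (11.7 − 0.469) / 2.16 = 5.2 mA.

I_D = 5.20 mA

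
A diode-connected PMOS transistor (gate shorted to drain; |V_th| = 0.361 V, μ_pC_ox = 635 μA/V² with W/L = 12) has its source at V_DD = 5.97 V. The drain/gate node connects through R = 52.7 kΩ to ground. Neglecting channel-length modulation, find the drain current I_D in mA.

I_D = 0.103 mA

With gate tied to drain, V_SG = V_SD ≥ V_SG − |V_th|, so the device is in saturation.
k_p = μ_pC_ox · (W/L) = 7.62 mA/V².
KCL at the drain: ½ k_p (V_SG − |V_th|)² = (V_DD − V_SG)/R.
Let x = V_SG − 0.361. Then 201 x² + x − 5.609 = 0, giving x = 0.165 V (positive root), so V_SG = 0.526 V.
I_D = (V_DD − V_SG)/R = (5.97 − 0.526) / 52.7 = 0.103 mA.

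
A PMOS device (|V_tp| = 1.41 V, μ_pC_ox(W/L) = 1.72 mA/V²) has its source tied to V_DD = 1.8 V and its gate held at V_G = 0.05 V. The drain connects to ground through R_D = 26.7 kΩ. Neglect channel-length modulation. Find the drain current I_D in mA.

I_D = 0.0624 mA

V_SG = V_DD − V_G = 1.8 − 0.05 = 1.75 V, so V_ov = 1.75 − 1.41 = 0.34 V.
Assume saturation: I_D = ½ k_p V_ov² = 0.5 × 1.72 × 0.34² = 0.0994 mA, giving V_SD = V_DD − I_D R_D = 1.8 − 0.0994 × 26.7 = -0.854 V.
But -0.854 V < V_ov = 0.34 V, so the device is actually in triode.
In triode I_D = k_p[V_ov V_SD − ½ V_SD²] and I_D = (V_DD − V_SD)/R_D. Equating: 23 V_SD² − 16.61 V_SD + 1.8 = 0, giving V_SD = 0.133 V (the root below V_ov).
I_D = (1.8 − 0.133) / 26.7 = 0.0624 mA.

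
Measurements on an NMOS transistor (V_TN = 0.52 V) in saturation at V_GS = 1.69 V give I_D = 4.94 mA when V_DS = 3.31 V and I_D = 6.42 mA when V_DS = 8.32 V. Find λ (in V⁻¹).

λ = 0.0746 V⁻¹

With V_GS fixed, I_D ∝ (1 + λ V_DS) in saturation, so I_D2/I_D1 = (1 + λ V_DS2)/(1 + λ V_DS1).
6.42/4.94 = 1.3 = (1 + 8.32 λ)/(1 + 3.31 λ).
Solving: λ (I_D1 V_DS2 − I_D2 V_DS1) = I_D2 − I_D1, so λ = (6.42 − 4.94) / (4.94 × 8.32 − 6.42 × 3.31) = 1.48 / 19.9 = 0.0746 V⁻¹.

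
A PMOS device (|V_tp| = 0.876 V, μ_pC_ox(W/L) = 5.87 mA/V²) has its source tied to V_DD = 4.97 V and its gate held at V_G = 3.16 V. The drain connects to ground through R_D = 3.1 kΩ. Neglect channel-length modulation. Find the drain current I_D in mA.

V_SG = V_DD − V_G = 4.97 − 3.16 = 1.81 V, so V_ov = 1.81 − 0.876 = 0.934 V.
Assume saturation: I_D = ½ k_p V_ov² = 0.5 × 5.87 × 0.934² = 2.56 mA, giving V_SD = V_DD − I_D R_D = 4.97 − 2.56 × 3.1 = -2.97 V.
But -2.97 V < V_ov = 0.934 V, so the device is actually in triode.
In triode I_D = k_p[V_ov V_SD − ½ V_SD²] and I_D = (V_DD − V_SD)/R_D. Equating: 9.1 V_SD² − 18 V_SD + 4.97 = 0, giving V_SD = 0.332 V (the root below V_ov).
I_D = (4.97 − 0.332) / 3.1 = 1.5 mA.

I_D = 1.50 mA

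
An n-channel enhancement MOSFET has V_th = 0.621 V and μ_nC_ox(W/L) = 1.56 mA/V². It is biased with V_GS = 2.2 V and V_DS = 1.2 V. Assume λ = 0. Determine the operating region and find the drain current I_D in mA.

V_ov = V_GS − V_th = 2.2 − 0.621 = 1.58 V.
Since V_DS = 1.2 V < V_ov = 1.58 V, the device is in the triode region.
I_D = k_n [V_ov · V_DS − ½ V_DS²] = 1.56 × [1.58 × 1.2 − 0.5 × 1.2²] = 1.83 mA.

Triode; I_D = 1.83 mA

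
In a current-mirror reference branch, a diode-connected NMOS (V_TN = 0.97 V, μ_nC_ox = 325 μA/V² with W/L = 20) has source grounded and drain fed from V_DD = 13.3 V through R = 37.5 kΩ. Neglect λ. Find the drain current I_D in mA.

I_D = 0.320 mA

With gate tied to drain, V_GS = V_DS ≥ V_GS − V_TN, so the device is in saturation.
k_n = μ_nC_ox · (W/L) = 6.5 mA/V².
KCL at the drain: ½ k_n (V_GS − V_TN)² = (V_DD − V_GS)/R.
Let x = V_GS − 0.97. Then 122 x² + x − 12.33 = 0, giving x = 0.314 V (positive root), so V_GS = 1.28 V.
I_D = (V_DD − V_GS)/R = (13.3 − 1.28) / 37.5 = 0.32 mA.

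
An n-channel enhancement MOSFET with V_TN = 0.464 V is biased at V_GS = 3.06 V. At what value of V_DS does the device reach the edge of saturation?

V_DS,sat = 2.60 V

The boundary between triode and saturation is V_DS = V_GS − V_TN = V_ov.
V_ov = 3.06 − 0.464 = 2.6 V.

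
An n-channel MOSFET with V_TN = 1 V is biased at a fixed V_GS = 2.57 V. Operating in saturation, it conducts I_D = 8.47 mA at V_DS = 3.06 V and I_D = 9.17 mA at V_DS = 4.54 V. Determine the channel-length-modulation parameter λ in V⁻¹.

λ = 0.0673 V⁻¹

With V_GS fixed, I_D ∝ (1 + λ V_DS) in saturation, so I_D2/I_D1 = (1 + λ V_DS2)/(1 + λ V_DS1).
9.17/8.47 = 1.083 = (1 + 4.54 λ)/(1 + 3.06 λ).
Solving: λ (I_D1 V_DS2 − I_D2 V_DS1) = I_D2 − I_D1, so λ = (9.17 − 8.47) / (8.47 × 4.54 − 9.17 × 3.06) = 0.7 / 10.4 = 0.0673 V⁻¹.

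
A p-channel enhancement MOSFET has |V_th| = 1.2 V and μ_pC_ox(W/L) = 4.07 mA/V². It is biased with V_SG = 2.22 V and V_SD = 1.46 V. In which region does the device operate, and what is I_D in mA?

Saturation; I_D = 2.12 mA

V_ov = V_SG − |V_th| = 2.22 − 1.2 = 1.02 V.
Since V_SD = 1.46 V ≥ V_ov = 1.02 V, the device is in saturation.
I_D = ½ k_p V_ov² = 0.5 × 4.07 × 1.02² = 2.12 mA.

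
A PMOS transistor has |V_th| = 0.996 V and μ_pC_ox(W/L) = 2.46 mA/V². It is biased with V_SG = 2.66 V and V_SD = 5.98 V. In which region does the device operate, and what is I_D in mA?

Saturation; I_D = 3.41 mA

V_ov = V_SG − |V_th| = 2.66 − 0.996 = 1.66 V.
Since V_SD = 5.98 V ≥ V_ov = 1.66 V, the device is in saturation.
I_D = ½ k_p V_ov² = 0.5 × 2.46 × 1.66² = 3.41 mA.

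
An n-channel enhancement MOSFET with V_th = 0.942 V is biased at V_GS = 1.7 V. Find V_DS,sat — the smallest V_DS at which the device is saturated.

V_DS,sat = 0.758 V

The boundary between triode and saturation is V_DS = V_GS − V_th = V_ov.
V_ov = 1.7 − 0.942 = 0.758 V.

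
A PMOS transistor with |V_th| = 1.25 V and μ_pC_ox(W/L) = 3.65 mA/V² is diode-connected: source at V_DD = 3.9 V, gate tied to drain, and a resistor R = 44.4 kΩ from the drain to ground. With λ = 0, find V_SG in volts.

With gate tied to drain, V_SG = V_SD ≥ V_SG − |V_th|, so the device is in saturation.
KCL at the drain: ½ k_p (V_SG − |V_th|)² = (V_DD − V_SG)/R.
Let x = V_SG − 1.25. Then 81 x² + x − 2.65 = 0, giving x = 0.175 V (positive root), so V_SG = 1.42 V.
I_D = (V_DD − V_SG)/R = (3.9 − 1.42) / 44.4 = 0.0557 mA.

V_SG = 1.42 V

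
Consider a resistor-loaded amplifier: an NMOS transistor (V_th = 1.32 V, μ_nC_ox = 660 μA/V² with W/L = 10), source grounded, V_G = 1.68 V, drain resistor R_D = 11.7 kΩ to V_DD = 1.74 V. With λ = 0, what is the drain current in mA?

I_D = 0.143 mA

V_GS = V_G = 1.68 V, so V_ov = 1.68 − 1.32 = 0.36 V.
k_n = μ_nC_ox · (W/L) = 6.6 mA/V².
Assume saturation: I_D = ½ k_n V_ov² = 0.5 × 6.6 × 0.36² = 0.428 mA, giving V_DS = V_DD − I_D R_D = 1.74 − 0.428 × 11.7 = -3.26 V.
But -3.26 V < V_ov = 0.36 V, so the device is actually in triode.
In triode I_D = k_n[V_ov V_DS − ½ V_DS²] and I_D = (V_DD − V_DS)/R_D. Equating: 38.6 V_DS² − 28.8 V_DS + 1.74 = 0, giving V_DS = 0.0663 V (the root below V_ov).
I_D = (1.74 − 0.0663) / 11.7 = 0.143 mA.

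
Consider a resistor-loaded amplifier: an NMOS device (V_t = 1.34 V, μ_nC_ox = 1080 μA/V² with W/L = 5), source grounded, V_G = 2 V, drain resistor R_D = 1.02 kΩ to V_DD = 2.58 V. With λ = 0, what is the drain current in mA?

V_GS = V_G = 2 V, so V_ov = 2 − 1.34 = 0.66 V.
k_n = μ_nC_ox · (W/L) = 5.4 mA/V².
Assume saturation: I_D = ½ k_n V_ov² = 0.5 × 5.4 × 0.66² = 1.18 mA, giving V_DS = V_DD − I_D R_D = 2.58 − 1.18 × 1.02 = 1.38 V.
V_DS = 1.38 V ≥ V_ov = 0.66 V, confirming saturation.

I_D = 1.18 mA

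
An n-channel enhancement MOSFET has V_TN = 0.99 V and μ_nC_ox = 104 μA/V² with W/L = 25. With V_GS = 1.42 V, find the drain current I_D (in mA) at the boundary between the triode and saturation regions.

I_D = 0.240 mA

At the boundary V_DS = V_ov = V_GS − V_TN = 1.42 − 0.99 = 0.43 V.
k_n = μ_nC_ox · (W/L) = 2.6 mA/V².
I_D = ½ k_n V_ov² = 0.5 × 2.6 × 0.43² = 0.24 mA.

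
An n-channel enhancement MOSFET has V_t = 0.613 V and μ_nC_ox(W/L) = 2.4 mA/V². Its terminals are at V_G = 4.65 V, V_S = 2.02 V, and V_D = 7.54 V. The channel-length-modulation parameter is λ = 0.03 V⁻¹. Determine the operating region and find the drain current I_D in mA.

V_GS = V_G − V_S = 4.65 − 2.02 = 2.63 V; V_DS = V_D − V_S = 7.54 − 2.02 = 5.52 V.
V_ov = V_GS − V_t = 2.63 − 0.613 = 2.02 V.
Since V_DS = 5.52 V ≥ V_ov = 2.02 V, the device is in saturation.
I_D = ½ k_n V_ov² (1 + λ V_DS) = 0.5 × 2.4 × 2.02² × (1 + 0.03 × 5.52) = 5.69 mA.

Saturation; I_D = 5.69 mA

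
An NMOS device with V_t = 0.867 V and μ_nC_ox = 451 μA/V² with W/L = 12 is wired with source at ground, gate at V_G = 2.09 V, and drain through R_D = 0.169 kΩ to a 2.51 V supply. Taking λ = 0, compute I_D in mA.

I_D = 4.05 mA

V_GS = V_G = 2.09 V, so V_ov = 2.09 − 0.867 = 1.22 V.
k_n = μ_nC_ox · (W/L) = 5.412 mA/V².
Assume saturation: I_D = ½ k_n V_ov² = 0.5 × 5.412 × 1.22² = 4.05 mA, giving V_DS = V_DD − I_D R_D = 2.51 − 4.05 × 0.169 = 1.83 V.
V_DS = 1.83 V ≥ V_ov = 1.22 V, confirming saturation.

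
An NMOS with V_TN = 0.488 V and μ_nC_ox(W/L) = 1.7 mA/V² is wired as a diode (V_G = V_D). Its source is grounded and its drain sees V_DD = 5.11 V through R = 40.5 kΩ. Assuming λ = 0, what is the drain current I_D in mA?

With gate tied to drain, V_GS = V_DS ≥ V_GS − V_TN, so the device is in saturation.
KCL at the drain: ½ k_n (V_GS − V_TN)² = (V_DD − V_GS)/R.
Let x = V_GS − 0.488. Then 34.4 x² + x − 4.622 = 0, giving x = 0.352 V (positive root), so V_GS = 0.84 V.
I_D = (V_DD − V_GS)/R = (5.11 − 0.84) / 40.5 = 0.105 mA.

I_D = 0.105 mA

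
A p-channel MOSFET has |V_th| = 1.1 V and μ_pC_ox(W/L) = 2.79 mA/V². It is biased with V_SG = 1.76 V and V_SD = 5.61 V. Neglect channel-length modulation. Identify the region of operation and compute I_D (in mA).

V_ov = V_SG − |V_th| = 1.76 − 1.1 = 0.66 V.
Since V_SD = 5.61 V ≥ V_ov = 0.66 V, the device is in saturation.
I_D = ½ k_p V_ov² = 0.5 × 2.79 × 0.66² = 0.608 mA.

Saturation; I_D = 0.608 mA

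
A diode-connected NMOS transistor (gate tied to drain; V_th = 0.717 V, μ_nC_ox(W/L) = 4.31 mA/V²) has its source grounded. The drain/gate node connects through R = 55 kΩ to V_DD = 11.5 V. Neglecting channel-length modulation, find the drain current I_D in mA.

With gate tied to drain, V_GS = V_DS ≥ V_GS − V_th, so the device is in saturation.
KCL at the drain: ½ k_n (V_GS − V_th)² = (V_DD − V_GS)/R.
Let x = V_GS − 0.717. Then 119 x² + x − 10.78 = 0, giving x = 0.297 V (positive root), so V_GS = 1.01 V.
I_D = (V_DD − V_GS)/R = (11.5 − 1.01) / 55 = 0.191 mA.

I_D = 0.191 mA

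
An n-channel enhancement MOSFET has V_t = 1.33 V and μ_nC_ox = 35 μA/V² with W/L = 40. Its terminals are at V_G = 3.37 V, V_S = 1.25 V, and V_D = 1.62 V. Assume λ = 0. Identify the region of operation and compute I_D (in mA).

Triode; I_D = 0.313 mA

V_GS = V_G − V_S = 3.37 − 1.25 = 2.12 V; V_DS = V_D − V_S = 1.62 − 1.25 = 0.37 V.
k_n = μ_nC_ox · (W/L) = 1.4 mA/V².
V_ov = V_GS − V_t = 2.12 − 1.33 = 0.79 V.
Since V_DS = 0.37 V < V_ov = 0.79 V, the device is in the triode region.
I_D = k_n [V_ov · V_DS − ½ V_DS²] = 1.4 × [0.79 × 0.37 − 0.5 × 0.37²] = 0.313 mA.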